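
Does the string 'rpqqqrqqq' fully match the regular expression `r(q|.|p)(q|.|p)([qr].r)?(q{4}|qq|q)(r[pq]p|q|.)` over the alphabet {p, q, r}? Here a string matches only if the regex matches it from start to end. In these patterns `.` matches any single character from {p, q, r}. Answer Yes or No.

Yes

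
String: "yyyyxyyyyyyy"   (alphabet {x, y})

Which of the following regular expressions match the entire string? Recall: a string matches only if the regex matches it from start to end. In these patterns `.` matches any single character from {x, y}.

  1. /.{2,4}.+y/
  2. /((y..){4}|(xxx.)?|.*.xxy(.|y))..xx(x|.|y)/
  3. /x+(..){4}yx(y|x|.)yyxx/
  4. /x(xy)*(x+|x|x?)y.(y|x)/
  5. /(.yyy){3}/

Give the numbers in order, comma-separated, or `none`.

1 → match
2 → no match
3 → no match — must start with "x"
4 → no match — must start with "x"
5 → match

1, 5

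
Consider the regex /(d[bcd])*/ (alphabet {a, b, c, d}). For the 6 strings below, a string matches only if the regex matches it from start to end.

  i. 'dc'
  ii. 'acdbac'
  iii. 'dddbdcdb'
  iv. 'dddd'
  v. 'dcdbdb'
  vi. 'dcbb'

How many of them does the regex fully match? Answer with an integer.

i → match
ii → no match
iii → match
iv → match
v → match
vi → no match
Total matched: 4

4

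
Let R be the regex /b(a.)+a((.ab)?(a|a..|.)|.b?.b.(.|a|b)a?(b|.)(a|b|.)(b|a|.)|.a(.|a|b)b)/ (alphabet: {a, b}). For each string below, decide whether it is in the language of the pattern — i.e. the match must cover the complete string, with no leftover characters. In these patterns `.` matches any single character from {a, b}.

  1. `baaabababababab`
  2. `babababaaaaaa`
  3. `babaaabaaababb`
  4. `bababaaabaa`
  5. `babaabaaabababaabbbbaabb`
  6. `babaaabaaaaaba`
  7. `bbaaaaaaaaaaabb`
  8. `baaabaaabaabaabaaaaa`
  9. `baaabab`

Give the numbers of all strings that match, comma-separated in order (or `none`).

1, 2, 3, 4, 6, 9

1 → match
2 → match
3 → match
4 → match
5 → no match
6 → match
7 → no match — must start with `ba`
8 → no match
9 → match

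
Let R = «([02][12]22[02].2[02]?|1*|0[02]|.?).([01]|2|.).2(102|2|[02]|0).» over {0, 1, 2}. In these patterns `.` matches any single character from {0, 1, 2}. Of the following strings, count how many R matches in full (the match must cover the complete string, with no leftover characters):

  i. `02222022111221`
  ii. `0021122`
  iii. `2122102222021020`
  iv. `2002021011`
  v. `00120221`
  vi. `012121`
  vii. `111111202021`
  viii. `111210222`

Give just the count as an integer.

i → match
ii → no match
iii → no match
iv → no match
v → match
vi → no match
vii → no match
viii → match
Total matched: 3

3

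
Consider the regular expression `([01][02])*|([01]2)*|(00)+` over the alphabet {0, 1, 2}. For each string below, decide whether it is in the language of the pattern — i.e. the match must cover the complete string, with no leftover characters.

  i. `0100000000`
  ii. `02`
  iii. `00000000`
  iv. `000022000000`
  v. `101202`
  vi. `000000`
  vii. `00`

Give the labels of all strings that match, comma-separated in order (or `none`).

i → no match
ii → match
iii → match
iv → no match
v → match
vi → match
vii → match

ii, iii, v, vi, vii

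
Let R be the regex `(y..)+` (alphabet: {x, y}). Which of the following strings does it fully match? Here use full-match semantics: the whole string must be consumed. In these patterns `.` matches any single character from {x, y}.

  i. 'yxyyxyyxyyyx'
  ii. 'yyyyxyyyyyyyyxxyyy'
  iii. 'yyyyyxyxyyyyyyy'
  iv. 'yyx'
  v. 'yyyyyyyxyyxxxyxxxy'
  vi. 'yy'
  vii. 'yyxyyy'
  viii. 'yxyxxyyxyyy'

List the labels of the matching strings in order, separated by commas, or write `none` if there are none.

i, ii, iii, iv, vii

i → match
ii → match
iii → match
iv → match
v → no match
vi → no match
vii → match
viii → no match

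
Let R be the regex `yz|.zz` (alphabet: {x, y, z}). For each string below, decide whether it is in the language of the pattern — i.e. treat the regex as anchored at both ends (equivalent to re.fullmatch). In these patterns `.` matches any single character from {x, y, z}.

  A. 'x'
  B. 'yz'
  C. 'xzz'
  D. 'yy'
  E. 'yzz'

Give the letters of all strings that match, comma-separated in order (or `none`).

B, C, E

A. 'x' → no match
B. 'yz' → match
C. 'xzz' → match
D. 'yy' → no match
E. 'yzz' → match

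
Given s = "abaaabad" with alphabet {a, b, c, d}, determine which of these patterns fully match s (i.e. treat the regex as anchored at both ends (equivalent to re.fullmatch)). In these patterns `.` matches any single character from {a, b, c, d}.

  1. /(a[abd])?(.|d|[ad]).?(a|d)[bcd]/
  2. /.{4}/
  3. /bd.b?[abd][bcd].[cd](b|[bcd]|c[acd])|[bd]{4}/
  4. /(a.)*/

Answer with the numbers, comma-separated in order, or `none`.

4

1 → no match
2 → no match
3 → no match
4 → match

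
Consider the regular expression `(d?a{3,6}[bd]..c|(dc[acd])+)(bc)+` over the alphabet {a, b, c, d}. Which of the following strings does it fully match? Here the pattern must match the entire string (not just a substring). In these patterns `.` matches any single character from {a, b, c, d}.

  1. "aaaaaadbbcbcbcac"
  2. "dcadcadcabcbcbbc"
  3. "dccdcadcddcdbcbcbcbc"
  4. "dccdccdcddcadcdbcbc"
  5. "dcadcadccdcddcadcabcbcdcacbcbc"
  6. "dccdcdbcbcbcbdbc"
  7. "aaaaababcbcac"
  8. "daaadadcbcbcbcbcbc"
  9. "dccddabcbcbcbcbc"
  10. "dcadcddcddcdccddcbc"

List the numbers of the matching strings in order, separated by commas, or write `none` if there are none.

1 → no match — must end with "bc"
2 → no match
3 → match
4 → match
5 → no match
6 → no match
7 → no match — must end with "bc"
8 → match
9 → no match
10 → no match

3, 4, 8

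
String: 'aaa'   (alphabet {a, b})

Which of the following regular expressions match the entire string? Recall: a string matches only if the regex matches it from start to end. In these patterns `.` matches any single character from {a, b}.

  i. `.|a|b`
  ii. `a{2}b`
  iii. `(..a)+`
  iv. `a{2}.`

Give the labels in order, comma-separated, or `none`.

i → no match
ii → no match — must end with 'ab'
iii → match
iv → match

iii, iv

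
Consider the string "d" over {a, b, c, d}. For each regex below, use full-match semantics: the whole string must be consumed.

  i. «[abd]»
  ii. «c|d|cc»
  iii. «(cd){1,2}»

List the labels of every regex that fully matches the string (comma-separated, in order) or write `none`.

i, ii

i → match
ii → match
iii → no match — must start with "cd"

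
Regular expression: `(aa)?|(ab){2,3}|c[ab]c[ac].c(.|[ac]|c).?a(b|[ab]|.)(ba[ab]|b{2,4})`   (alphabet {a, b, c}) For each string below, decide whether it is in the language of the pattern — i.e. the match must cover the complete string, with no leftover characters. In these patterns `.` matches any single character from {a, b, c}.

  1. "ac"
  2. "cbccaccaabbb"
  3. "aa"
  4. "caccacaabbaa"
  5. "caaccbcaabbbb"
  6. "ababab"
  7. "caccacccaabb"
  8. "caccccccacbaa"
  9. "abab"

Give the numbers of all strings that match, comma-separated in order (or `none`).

2, 3, 4, 6, 7, 8, 9

1 → no match
2 → match
3 → match
4 → match
5 → no match
6 → match
7 → match
8 → match
9 → match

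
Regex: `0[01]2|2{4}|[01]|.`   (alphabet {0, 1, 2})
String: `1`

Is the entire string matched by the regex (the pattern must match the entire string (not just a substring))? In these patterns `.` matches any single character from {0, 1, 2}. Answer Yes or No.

Yes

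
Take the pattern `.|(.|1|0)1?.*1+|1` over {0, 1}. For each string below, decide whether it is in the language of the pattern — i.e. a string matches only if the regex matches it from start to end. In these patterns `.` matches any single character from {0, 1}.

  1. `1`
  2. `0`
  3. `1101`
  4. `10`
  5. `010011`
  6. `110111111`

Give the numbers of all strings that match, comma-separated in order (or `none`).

1. `1` → match
2. `0` → match
3. `1101` → match
4. `10` → no match
5. `010011` → match
6. `110111111` → match

1, 2, 3, 5, 6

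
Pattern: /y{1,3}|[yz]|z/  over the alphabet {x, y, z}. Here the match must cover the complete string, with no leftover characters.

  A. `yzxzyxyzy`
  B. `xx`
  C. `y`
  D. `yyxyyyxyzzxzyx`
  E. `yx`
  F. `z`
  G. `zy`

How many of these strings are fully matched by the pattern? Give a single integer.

2

A → no match
B → no match
C → match
D → no match
E → no match
F → match
G → no match
Total matched: 2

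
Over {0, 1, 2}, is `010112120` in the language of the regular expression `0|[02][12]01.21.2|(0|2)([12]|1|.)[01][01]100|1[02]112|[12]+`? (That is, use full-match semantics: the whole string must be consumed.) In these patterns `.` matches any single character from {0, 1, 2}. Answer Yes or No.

No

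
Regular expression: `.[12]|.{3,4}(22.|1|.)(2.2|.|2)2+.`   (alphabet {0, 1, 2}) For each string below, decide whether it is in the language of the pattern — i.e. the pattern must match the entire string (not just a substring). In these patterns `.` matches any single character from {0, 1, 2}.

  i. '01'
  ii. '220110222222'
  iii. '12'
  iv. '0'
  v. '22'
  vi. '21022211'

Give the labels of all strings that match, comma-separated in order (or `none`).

i → match
ii → match
iii → match
iv → no match
v → match
vi → no match

i, ii, iii, v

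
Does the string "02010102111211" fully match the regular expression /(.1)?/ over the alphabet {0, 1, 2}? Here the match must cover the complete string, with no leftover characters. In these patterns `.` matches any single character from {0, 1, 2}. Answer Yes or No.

No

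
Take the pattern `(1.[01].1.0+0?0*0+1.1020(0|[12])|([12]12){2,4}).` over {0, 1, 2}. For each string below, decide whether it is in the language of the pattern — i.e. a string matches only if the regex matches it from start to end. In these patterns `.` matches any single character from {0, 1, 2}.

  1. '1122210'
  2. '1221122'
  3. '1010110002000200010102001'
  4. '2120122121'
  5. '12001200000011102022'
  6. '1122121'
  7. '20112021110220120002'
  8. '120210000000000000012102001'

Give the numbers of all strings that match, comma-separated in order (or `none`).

1 → no match
2 → no match
3 → no match
4 → no match
5 → match
6 → match
7 → no match
8 → match

5, 6, 8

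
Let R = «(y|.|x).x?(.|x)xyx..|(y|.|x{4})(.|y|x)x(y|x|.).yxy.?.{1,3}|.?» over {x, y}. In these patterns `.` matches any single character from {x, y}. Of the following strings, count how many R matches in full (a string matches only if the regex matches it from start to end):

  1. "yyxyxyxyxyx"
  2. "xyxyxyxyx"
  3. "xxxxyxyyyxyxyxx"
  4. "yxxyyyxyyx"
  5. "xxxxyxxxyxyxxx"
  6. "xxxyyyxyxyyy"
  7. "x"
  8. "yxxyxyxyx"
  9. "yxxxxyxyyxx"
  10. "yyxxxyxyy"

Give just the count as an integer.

1 → match
2 → match
3 → match
4 → match
5 → match
6 → match
7 → match
8 → match
9 → match
10 → match
Total matched: 10

10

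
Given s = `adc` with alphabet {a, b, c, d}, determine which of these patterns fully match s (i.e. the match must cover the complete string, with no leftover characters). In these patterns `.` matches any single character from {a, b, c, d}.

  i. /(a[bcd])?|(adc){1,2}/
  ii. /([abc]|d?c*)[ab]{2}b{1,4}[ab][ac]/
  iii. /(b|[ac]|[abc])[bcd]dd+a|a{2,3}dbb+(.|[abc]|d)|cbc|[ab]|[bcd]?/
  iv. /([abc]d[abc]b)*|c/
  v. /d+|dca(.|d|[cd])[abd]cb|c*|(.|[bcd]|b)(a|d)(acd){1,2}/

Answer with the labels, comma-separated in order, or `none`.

i

i → match
ii → no match
iii → no match
iv → no match
v → no match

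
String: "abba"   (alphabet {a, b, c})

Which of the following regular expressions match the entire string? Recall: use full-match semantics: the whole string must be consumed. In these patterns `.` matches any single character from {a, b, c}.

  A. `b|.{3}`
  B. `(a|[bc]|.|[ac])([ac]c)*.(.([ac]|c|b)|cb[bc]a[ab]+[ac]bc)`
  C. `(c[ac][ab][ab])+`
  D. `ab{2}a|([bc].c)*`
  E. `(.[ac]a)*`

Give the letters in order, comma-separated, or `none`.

B, D

A → no match
B → match
C → no match — must start with "c"
D → match
E → no match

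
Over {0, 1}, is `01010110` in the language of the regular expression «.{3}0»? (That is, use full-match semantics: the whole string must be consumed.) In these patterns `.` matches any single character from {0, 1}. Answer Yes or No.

No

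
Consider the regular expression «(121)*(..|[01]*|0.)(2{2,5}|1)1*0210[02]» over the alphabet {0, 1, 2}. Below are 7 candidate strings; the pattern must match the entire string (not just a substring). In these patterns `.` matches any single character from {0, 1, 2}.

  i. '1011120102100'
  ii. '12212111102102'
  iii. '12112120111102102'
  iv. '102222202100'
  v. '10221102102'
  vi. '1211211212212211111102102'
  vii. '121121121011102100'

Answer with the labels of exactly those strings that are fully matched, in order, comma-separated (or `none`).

i → no match
ii → no match
iii → match
iv → match
v → match
vi → no match
vii → match

iii, iv, v, vii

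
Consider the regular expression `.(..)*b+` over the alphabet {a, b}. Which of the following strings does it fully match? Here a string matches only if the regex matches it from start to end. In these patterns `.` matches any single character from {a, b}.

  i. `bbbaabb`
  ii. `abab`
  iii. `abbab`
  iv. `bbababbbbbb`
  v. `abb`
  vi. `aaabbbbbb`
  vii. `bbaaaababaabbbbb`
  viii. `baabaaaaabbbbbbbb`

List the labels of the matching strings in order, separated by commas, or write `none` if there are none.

i, ii, iv, v, vi, vii, viii

i → match
ii → match
iii → no match
iv → match
v → match
vi → match
vii → match
viii → match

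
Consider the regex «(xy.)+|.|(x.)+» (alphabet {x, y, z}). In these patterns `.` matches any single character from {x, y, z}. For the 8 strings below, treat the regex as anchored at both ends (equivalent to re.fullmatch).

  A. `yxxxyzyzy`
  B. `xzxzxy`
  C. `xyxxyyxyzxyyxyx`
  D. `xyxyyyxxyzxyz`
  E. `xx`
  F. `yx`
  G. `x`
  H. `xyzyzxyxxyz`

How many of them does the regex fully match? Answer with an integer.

A → no match
B → match
C → match
D → no match
E → match
F → no match
G → match
H → no match
Total matched: 4

4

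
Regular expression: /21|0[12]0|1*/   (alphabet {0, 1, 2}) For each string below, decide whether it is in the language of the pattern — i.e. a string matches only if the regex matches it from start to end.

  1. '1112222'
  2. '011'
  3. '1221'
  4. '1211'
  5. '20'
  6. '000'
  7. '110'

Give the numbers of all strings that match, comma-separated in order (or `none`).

1. '1112222' → no match
2. '011' → no match
3. '1221' → no match
4. '1211' → no match
5. '20' → no match
6. '000' → no match
7. '110' → no match

none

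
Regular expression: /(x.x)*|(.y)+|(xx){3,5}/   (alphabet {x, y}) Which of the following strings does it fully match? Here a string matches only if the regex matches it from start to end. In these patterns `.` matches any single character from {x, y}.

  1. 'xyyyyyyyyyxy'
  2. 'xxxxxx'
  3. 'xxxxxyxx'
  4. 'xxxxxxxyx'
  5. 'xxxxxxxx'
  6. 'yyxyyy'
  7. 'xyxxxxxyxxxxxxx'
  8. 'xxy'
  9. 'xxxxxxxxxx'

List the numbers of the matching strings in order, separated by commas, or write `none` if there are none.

1. 'xyyyyyyyyyxy' → match
2. 'xxxxxx' → match
3. 'xxxxxyxx' → no match
4. 'xxxxxxxyx' → match
5. 'xxxxxxxx' → match
6. 'yyxyyy' → match
7 → match
8. 'xxy' → no match
9. 'xxxxxxxxxx' → match

1, 2, 4, 5, 6, 7, 9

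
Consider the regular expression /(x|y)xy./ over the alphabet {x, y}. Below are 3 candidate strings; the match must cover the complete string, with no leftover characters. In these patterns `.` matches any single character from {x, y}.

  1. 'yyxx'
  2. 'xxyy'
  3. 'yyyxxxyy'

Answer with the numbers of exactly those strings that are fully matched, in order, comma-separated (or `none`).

2

1. 'yyxx' → no match
2. 'xxyy' → match
3. 'yyyxxxyy' → no match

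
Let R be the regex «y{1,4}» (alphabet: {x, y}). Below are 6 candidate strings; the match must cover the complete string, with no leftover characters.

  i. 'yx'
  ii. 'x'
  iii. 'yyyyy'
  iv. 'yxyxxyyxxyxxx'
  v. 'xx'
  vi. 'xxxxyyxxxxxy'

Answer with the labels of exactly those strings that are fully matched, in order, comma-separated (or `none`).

none

i → no match — must end with 'y'
ii → no match — must start with 'y'
iii → no match
iv → no match — must end with 'y'
v → no match — must start with 'y'
vi → no match — must start with 'y'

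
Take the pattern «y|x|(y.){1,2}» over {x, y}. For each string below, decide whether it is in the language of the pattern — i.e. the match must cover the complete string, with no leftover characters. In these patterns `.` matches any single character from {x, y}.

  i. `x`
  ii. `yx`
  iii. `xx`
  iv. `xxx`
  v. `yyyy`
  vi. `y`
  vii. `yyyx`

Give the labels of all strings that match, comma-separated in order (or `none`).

i, ii, v, vi, vii

i. `x` → match
ii. `yx` → match
iii. `xx` → no match
iv. `xxx` → no match
v. `yyyy` → match
vi. `y` → match
vii. `yyyx` → match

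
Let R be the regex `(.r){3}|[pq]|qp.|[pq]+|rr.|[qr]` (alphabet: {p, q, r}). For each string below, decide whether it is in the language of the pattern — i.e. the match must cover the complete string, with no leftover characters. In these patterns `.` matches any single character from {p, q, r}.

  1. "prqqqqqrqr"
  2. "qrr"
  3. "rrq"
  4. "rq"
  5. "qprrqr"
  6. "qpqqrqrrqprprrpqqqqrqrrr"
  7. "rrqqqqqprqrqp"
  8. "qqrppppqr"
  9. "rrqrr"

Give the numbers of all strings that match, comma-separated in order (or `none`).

1. "prqqqqqrqr" → no match
2. "qrr" → no match
3. "rrq" → match
4. "rq" → no match
5. "qprrqr" → no match
6 → no match
7 → no match
8. "qqrppppqr" → no match
9. "rrqrr" → no match

3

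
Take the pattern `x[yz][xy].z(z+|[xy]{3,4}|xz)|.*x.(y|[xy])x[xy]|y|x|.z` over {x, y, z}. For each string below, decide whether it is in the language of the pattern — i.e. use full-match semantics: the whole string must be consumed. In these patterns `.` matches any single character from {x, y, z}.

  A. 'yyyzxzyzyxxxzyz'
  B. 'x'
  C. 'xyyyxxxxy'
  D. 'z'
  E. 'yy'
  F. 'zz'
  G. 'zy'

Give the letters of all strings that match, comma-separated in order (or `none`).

A → no match
B. 'x' → match
C. 'xyyyxxxxy' → match
D. 'z' → no match
E. 'yy' → no match
F. 'zz' → match
G. 'zy' → no match

B, C, F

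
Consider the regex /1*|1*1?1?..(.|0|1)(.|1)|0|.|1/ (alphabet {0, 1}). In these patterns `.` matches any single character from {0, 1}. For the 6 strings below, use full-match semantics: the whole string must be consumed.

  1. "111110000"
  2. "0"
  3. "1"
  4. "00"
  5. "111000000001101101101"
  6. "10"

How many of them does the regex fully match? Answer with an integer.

3

1 → match
2 → match
3 → match
4 → no match
5 → no match
6 → no match
Total matched: 3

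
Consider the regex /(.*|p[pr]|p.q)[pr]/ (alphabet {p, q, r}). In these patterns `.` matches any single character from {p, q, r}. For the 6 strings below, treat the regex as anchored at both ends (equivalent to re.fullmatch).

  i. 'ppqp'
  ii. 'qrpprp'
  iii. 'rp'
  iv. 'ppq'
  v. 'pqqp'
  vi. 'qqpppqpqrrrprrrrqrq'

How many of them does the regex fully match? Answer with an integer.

4

i → match
ii → match
iii → match
iv → no match
v → match
vi → no match
Total matched: 4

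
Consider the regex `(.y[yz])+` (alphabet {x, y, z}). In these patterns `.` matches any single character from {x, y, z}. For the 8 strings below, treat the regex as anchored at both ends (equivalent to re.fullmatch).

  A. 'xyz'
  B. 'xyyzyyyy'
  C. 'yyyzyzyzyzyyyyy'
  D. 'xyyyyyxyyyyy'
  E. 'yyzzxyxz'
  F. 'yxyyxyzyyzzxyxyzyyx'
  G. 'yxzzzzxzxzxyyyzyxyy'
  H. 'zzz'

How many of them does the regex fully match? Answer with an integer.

2

A → match
B → no match
C → no match
D → match
E → no match
F → no match
G → no match
H → no match
Total matched: 2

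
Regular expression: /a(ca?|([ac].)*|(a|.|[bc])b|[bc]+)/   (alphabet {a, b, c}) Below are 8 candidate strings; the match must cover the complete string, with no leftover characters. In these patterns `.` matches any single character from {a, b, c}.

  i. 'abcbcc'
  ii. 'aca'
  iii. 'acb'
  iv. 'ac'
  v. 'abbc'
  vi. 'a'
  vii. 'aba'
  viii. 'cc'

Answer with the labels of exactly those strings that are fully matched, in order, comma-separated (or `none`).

i, ii, iii, iv, v, vi

i → match
ii → match
iii → match
iv → match
v → match
vi → match
vii → no match
viii → no match — must start with 'a'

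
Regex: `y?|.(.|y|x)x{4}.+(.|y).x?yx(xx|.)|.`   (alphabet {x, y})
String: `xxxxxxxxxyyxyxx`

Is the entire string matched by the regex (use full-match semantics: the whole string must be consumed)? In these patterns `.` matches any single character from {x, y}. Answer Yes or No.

Yes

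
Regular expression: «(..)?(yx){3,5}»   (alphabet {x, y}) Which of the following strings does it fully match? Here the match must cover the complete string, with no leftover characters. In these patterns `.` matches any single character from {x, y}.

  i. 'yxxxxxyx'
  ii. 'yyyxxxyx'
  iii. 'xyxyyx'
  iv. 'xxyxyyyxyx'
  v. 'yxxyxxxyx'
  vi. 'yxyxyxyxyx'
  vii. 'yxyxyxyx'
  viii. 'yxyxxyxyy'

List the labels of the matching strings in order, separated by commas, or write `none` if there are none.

vi, vii

i → no match
ii → no match
iii → no match
iv → no match
v → no match
vi → match
vii → match
viii → no match — must end with 'yx'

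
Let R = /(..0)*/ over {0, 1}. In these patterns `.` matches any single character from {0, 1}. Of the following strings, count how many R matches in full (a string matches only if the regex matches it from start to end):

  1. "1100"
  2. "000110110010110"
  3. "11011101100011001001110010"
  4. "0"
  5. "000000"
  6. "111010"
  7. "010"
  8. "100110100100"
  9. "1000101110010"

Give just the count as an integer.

1 → no match
2 → match
3 → no match
4 → no match
5 → match
6 → no match
7 → match
8 → match
9 → no match
Total matched: 4

4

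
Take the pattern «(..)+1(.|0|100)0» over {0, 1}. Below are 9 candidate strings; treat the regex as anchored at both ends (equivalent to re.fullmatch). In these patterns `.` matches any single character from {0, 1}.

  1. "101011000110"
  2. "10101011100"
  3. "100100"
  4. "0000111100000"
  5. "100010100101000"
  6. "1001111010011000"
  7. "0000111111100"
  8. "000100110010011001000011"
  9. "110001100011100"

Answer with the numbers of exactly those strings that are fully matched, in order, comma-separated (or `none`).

2, 7, 9

1 → no match
2 → match
3 → no match
4 → no match
5 → no match
6 → no match
7 → match
8 → no match — must end with "0"
9 → match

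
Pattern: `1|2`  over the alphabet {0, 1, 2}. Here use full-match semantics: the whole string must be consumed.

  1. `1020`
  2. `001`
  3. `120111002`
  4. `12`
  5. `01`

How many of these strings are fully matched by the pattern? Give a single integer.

1 → no match
2 → no match
3 → no match
4 → no match
5 → no match
Total matched: 0

0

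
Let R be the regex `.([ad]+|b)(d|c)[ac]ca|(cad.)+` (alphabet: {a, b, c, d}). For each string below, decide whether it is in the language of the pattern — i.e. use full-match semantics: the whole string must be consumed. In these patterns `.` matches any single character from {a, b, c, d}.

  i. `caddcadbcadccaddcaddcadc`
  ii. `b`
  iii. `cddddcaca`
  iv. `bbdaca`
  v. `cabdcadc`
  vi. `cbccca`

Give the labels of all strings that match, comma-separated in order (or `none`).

i, iii, iv, vi

i → match
ii → no match
iii → match
iv → match
v → no match
vi → match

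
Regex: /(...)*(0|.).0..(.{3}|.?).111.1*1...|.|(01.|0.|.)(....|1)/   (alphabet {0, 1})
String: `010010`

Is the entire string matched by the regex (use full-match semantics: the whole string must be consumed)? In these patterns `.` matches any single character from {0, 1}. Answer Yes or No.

Yes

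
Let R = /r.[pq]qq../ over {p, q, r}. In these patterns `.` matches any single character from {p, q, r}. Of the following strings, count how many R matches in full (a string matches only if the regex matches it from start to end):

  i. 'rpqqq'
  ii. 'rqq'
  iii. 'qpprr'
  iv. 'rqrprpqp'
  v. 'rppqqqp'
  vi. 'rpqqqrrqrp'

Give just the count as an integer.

1

i → no match
ii → no match
iii → no match — must start with 'r'
iv → no match
v → match
vi → no match
Total matched: 1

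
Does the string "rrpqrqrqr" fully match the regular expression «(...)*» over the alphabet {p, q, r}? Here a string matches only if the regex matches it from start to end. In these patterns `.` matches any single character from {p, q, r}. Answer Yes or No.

Yes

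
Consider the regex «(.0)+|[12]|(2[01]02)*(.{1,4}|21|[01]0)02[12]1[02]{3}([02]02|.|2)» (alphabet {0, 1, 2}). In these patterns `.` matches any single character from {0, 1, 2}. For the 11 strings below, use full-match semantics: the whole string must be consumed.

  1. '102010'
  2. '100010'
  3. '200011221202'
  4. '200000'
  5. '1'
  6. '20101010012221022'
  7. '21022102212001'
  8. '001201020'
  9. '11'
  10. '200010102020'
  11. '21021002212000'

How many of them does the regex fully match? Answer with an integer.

1 → match
2 → match
3 → no match
4 → match
5 → match
6 → no match
7 → match
8 → no match
9 → no match
10 → match
11 → match
Total matched: 7

7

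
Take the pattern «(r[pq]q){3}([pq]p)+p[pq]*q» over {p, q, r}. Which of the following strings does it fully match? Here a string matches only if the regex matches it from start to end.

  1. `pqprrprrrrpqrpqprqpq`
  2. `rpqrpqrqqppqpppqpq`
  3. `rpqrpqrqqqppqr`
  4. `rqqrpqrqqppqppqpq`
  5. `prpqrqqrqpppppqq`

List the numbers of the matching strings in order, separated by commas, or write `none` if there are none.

2, 4

1 → no match — must start with `r`
2 → match
3 → no match — must end with `q`
4 → match
5 → no match — must start with `r`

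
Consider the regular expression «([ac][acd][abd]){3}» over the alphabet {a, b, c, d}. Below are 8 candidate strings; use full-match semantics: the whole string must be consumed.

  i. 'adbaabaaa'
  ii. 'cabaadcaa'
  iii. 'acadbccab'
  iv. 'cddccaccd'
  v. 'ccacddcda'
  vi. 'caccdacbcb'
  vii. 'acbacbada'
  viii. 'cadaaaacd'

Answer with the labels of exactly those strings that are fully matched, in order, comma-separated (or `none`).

i. 'adbaabaaa' → match
ii. 'cabaadcaa' → match
iii. 'acadbccab' → no match
iv. 'cddccaccd' → match
v. 'ccacddcda' → match
vi. 'caccdacbcb' → no match
vii. 'acbacbada' → match
viii. 'cadaaaacd' → match

i, ii, iv, v, vii, viii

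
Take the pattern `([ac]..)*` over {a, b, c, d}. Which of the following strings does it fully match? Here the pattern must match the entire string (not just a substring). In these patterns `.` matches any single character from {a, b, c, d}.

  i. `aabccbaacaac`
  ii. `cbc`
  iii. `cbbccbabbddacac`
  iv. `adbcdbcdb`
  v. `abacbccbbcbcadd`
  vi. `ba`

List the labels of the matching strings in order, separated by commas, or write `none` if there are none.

i, ii, iv, v

i → match
ii → match
iii → no match
iv → match
v → match
vi → no match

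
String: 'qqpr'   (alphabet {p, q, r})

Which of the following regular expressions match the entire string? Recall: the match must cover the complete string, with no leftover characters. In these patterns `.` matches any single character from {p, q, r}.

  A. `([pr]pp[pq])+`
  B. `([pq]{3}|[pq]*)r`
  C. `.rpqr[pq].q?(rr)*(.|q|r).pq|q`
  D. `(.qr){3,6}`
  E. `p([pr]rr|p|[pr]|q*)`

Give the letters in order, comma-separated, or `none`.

B

A → no match
B → match
C → no match
D → no match — must end with 'qr'
E → no match — must start with 'p'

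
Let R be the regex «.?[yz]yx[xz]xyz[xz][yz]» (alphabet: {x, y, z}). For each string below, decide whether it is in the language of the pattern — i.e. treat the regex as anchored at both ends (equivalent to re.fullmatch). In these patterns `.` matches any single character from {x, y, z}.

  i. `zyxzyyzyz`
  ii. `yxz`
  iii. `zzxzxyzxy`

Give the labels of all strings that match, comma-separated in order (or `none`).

none

i → no match
ii → no match
iii → no match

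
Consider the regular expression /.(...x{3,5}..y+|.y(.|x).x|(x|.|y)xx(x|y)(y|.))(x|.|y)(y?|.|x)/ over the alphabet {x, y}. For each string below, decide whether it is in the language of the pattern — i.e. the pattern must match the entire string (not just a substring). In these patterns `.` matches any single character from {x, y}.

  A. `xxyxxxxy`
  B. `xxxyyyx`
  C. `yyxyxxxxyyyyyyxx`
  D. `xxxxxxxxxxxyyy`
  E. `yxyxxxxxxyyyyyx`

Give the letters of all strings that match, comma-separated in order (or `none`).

A, C, D, E

A → match
B → no match
C → match
D → match
E → match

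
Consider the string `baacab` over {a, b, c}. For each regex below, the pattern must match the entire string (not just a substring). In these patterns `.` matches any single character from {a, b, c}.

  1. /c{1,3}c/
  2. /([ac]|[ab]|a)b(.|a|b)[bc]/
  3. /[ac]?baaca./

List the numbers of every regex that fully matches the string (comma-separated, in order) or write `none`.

1 → no match — must start with `c`
2 → no match
3 → match

3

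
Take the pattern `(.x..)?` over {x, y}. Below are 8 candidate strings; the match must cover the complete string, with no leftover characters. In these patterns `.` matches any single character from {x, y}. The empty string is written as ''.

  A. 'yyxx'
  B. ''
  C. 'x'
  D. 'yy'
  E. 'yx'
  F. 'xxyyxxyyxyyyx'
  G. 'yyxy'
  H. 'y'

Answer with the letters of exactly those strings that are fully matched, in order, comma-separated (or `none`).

A. 'yyxx' → no match
B. '' → match
C. 'x' → no match
D. 'yy' → no match
E. 'yx' → no match
F → no match
G. 'yyxy' → no match
H. 'y' → no match

B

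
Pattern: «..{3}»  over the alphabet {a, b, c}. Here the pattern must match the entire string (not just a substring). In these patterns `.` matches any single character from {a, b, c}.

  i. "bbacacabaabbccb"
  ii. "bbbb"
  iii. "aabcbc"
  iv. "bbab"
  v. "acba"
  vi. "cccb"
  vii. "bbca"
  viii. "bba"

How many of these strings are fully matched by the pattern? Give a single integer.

5

i → no match
ii. "bbbb" → match
iii. "aabcbc" → no match
iv. "bbab" → match
v. "acba" → match
vi. "cccb" → match
vii. "bbca" → match
viii. "bba" → no match
Total matched: 5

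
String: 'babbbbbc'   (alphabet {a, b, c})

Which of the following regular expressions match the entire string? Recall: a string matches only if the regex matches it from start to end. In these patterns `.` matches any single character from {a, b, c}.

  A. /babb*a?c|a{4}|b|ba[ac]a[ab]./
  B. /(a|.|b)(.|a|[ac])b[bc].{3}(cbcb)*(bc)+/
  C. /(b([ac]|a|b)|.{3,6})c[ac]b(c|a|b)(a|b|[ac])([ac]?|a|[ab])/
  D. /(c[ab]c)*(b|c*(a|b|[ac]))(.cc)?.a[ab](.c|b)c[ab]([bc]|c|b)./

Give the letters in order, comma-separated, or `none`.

A → match
B → no match
C → no match
D → no match

A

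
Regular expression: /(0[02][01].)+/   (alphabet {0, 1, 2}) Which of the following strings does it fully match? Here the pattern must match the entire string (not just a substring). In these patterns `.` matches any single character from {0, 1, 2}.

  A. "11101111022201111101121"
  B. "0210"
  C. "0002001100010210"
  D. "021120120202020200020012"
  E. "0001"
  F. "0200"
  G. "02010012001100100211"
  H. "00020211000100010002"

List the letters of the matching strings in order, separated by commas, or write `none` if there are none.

B, C, E, F, G, H

A → no match — must start with "0"
B → match
C → match
D → no match
E → match
F → match
G → match
H → match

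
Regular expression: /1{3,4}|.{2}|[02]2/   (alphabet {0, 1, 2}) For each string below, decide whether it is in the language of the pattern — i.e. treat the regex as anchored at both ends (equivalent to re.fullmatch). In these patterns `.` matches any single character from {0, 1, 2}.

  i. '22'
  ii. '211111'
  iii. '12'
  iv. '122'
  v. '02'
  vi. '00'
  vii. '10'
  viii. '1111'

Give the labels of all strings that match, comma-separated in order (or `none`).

i, iii, v, vi, vii, viii

i → match
ii → no match
iii → match
iv → no match
v → match
vi → match
vii → match
viii → match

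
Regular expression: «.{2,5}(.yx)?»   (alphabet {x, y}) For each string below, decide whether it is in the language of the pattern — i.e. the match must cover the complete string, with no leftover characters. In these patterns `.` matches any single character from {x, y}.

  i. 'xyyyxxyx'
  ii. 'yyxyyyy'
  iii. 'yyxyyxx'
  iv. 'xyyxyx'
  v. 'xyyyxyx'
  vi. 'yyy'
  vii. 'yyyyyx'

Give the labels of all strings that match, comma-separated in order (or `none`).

i → match
ii → no match
iii → no match
iv → match
v → match
vi → match
vii → match

i, iv, v, vi, vii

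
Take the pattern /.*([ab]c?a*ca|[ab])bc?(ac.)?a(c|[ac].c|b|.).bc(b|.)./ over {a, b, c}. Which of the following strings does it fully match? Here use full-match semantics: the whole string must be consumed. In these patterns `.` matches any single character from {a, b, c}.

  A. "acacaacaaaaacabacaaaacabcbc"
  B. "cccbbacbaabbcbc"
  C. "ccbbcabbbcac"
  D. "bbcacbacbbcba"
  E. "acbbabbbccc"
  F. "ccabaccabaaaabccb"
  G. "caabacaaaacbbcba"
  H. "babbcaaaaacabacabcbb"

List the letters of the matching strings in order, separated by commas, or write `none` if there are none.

A → match
B → match
C → match
D → match
E → match
F → no match
G → match
H → match

A, B, C, D, E, G, H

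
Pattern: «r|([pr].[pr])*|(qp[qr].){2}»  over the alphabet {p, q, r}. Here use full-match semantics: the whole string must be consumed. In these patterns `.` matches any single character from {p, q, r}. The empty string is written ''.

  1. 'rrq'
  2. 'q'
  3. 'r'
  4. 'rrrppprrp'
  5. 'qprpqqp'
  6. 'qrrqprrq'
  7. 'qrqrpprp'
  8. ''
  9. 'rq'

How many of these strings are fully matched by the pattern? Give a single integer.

1. 'rrq' → no match
2. 'q' → no match
3. 'r' → match
4. 'rrrppprrp' → match
5. 'qprpqqp' → no match
6. 'qrrqprrq' → no match
7. 'qrqrpprp' → no match
8. '' → match
9. 'rq' → no match
Total matched: 3

3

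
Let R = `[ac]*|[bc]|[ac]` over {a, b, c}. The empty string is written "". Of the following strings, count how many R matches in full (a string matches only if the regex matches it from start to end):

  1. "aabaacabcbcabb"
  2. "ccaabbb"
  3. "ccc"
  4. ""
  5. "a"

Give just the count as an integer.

3

1 → no match
2. "ccaabbb" → no match
3. "ccc" → match
4. "" → match
5. "a" → match
Total matched: 3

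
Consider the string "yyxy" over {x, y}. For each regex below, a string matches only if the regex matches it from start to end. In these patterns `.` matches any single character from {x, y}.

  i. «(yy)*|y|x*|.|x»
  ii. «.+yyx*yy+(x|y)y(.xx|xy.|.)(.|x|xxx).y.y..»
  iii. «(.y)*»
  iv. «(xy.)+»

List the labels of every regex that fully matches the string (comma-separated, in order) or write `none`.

i → no match
ii → no match
iii → match
iv → no match — must start with "xy"

iii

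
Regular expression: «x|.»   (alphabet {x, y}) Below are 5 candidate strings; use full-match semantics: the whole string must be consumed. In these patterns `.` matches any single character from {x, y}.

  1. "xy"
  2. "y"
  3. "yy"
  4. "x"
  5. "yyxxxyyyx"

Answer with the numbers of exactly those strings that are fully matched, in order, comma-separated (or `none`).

2, 4

1. "xy" → no match
2. "y" → match
3. "yy" → no match
4. "x" → match
5. "yyxxxyyyx" → no match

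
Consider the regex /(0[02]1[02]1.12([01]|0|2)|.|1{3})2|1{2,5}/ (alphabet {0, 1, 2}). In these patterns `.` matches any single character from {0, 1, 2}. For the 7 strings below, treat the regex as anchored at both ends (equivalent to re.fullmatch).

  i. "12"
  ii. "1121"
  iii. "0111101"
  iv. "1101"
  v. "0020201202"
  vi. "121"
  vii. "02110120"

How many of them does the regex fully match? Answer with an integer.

1

i → match
ii → no match
iii → no match
iv → no match
v → no match
vi → no match
vii → no match
Total matched: 1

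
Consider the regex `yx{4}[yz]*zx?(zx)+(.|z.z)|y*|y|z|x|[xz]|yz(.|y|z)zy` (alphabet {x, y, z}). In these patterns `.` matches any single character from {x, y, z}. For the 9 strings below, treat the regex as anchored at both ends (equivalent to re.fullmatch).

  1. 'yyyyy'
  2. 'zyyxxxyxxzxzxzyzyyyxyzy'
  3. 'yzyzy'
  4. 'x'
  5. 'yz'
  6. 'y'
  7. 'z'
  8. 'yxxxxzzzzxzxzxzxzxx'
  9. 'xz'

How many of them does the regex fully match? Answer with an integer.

1 → match
2 → no match
3 → match
4 → match
5 → no match
6 → match
7 → match
8 → match
9 → no match
Total matched: 6

6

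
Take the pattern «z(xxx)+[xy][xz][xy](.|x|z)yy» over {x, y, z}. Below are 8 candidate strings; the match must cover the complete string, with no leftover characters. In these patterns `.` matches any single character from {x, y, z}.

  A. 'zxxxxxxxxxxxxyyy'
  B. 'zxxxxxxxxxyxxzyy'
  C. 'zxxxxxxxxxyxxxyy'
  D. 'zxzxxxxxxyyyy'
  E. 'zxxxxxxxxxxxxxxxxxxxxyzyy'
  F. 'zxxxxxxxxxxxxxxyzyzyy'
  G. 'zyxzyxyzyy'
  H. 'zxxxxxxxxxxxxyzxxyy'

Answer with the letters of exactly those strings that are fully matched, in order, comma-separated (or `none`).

A → match
B → match
C → match
D → no match — must start with 'zxxx'
E → match
F → no match
G → no match — must start with 'zxxx'
H → match

A, B, C, E, H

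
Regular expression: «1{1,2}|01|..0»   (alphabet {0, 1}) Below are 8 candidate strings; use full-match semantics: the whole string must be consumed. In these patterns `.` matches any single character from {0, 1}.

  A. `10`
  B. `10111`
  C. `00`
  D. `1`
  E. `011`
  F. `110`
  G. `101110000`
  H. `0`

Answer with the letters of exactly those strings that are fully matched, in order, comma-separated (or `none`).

A → no match
B → no match
C → no match
D → match
E → no match
F → match
G → no match
H → no match

D, F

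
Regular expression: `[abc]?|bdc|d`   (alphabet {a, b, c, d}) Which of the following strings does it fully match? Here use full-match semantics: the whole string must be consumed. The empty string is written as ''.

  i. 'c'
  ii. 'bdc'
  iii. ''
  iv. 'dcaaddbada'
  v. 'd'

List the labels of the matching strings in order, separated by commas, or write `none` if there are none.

i, ii, iii, v

i → match
ii → match
iii → match
iv → no match
v → match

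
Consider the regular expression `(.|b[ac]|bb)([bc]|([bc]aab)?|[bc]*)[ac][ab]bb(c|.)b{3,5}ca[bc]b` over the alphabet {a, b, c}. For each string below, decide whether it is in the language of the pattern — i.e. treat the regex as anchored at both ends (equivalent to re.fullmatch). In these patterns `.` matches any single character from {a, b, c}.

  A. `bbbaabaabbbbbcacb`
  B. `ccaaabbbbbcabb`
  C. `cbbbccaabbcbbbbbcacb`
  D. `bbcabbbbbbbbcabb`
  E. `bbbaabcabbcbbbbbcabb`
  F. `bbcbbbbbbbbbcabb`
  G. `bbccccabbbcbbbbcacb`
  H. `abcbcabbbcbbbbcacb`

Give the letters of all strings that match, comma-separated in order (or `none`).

C, D, E, F, G, H

A → no match
B → no match
C → match
D → match
E → match
F → match
G → match
H → match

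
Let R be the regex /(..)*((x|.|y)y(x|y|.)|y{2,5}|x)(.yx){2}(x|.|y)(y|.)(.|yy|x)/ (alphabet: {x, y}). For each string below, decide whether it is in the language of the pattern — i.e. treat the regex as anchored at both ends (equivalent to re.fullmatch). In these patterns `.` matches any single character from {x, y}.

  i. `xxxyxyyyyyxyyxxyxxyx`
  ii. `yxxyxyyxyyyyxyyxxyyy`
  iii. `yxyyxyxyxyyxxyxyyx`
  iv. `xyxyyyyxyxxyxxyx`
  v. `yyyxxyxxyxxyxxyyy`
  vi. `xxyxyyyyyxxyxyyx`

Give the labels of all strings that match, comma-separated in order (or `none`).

i, ii, iii, iv, v, vi

i → match
ii → match
iii → match
iv → match
v → match
vi → match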